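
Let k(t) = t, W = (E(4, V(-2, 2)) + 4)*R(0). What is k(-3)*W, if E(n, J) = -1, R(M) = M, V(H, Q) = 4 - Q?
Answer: 0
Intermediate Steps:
W = 0 (W = (-1 + 4)*0 = 3*0 = 0)
k(-3)*W = -3*0 = 0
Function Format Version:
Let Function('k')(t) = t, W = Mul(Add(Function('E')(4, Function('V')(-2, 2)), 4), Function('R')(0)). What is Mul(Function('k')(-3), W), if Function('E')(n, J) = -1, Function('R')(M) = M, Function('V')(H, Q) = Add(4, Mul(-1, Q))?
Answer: 0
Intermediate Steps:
W = 0 (W = Mul(Add(-1, 4), 0) = Mul(3, 0) = 0)
Mul(Function('k')(-3), W) = Mul(-3, 0) = 0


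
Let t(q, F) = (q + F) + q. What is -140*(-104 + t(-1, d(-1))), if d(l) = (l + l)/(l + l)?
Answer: 14700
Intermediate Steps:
d(l) = 1 (d(l) = (2*l)/((2*l)) = (2*l)*(1/(2*l)) = 1)
t(q, F) = F + 2*q (t(q, F) = (F + q) + q = F + 2*q)
-140*(-104 + t(-1, d(-1))) = -140*(-104 + (1 + 2*(-1))) = -140*(-104 + (1 - 2)) = -140*(-104 - 1) = -140*(-105) = 14700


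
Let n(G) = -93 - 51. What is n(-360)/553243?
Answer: -144/553243 ≈ -0.00026028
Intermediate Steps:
n(G) = -144
n(-360)/553243 = -144/553243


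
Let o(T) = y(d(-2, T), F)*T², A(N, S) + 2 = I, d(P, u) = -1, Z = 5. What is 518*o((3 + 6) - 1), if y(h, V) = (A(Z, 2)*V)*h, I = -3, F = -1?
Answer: -165760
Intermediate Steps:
A(N, S) = -5 (A(N, S) = -2 - 3 = -5)
y(h, V) = -5*V*h (y(h, V) = (-5*V)*h = -5*V*h)
o(T) = -5*T² (o(T) = (-5*(-1)*(-1))*T² = -5*T²)
518*o((3 + 6) - 1) = 518*(-5*((3 + 6) - 1)²) = 518*(-5*(9 - 1)²) = 518*(-5*8²) = 518*(-5*64) = 518*(-320) = -165760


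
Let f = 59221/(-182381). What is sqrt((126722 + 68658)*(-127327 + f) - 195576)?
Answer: 6*I*sqrt(22985916153237948166)/182381 ≈ 1.5773e+5*I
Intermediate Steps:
f = -59221/182381 (f = 59221*(-1/182381) = -59221/182381 ≈ -0.32471)
sqrt((126722 + 68658)*(-127327 + f) - 195576) = sqrt((126722 + 68658)*(-127327 - 59221/182381) - 195576) = sqrt(195380*(-23222084808/182381) - 195576) = sqrt(-4537130929787040/182381 - 195576) = sqrt(-4537166599133496/182381) = 6*I*sqrt(22985916153237948166)/182381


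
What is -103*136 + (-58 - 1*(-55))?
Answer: -14011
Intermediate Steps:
-103*136 + (-58 - 1*(-55)) = -14008 + (-58 + 55) = -14008 - 3 = -14011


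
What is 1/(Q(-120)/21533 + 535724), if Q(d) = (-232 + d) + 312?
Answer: 21533/11535744852 ≈ 1.8666e-6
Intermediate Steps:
Q(d) = 80 + d
1/(Q(-120)/21533 + 535724) = 1/((80 - 120)/21533 + 535724) = 1/(-40*1/21533 + 535724) = 1/(-40/21533 + 535724) = 1/(11535744852/21533) = 21533/11535744852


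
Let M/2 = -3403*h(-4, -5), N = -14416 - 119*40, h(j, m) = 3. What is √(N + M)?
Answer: I*√39594 ≈ 198.98*I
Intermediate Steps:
N = -19176 (N = -14416 - 4760 = -19176)
M = -20418 (M = 2*(-3403*3) = 2*(-10209) = -20418)
√(N + M) = √(-19176 - 20418) = √(-39594) = I*√39594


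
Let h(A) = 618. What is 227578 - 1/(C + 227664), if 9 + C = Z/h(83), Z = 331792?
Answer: 16046818582889/70511291 ≈ 2.2758e+5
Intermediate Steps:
C = 163115/309 (C = -9 + 331792/618 = -9 + 331792*(1/618) = -9 + 165896/309 = 163115/309 ≈ 527.88)
227578 - 1/(C + 227664) = 227578 - 1/(163115/309 + 227664) = 227578 - 1/70511291/309 = 227578 - 1*309/70511291 = 227578 - 309/70511291 = 16046818582889/70511291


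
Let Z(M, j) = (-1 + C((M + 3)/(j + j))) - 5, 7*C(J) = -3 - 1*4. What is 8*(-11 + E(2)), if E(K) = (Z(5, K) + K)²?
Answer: 112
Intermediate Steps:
C(J) = -1 (C(J) = (-3 - 1*4)/7 = (-3 - 4)/7 = (⅐)*(-7) = -1)
Z(M, j) = -7 (Z(M, j) = (-1 - 1) - 5 = -2 - 5 = -7)
E(K) = (-7 + K)²
8*(-11 + E(2)) = 8*(-11 + (-7 + 2)²) = 8*(-11 + (-5)²) = 8*(-11 + 25) = 8*14 = 112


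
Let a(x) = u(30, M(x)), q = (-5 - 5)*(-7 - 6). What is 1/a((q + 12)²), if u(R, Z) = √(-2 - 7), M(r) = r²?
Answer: -I/3 ≈ -0.33333*I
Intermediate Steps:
q = 130 (q = -10*(-13) = 130)
u(R, Z) = 3*I (u(R, Z) = √(-9) = 3*I)
a(x) = 3*I
1/a((q + 12)²) = 1/(3*I) = -I/3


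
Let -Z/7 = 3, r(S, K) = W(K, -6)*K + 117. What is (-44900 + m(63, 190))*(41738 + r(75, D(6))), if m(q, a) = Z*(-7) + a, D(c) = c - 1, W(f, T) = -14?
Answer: -1862064955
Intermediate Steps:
D(c) = -1 + c
r(S, K) = 117 - 14*K (r(S, K) = -14*K + 117 = 117 - 14*K)
Z = -21 (Z = -7*3 = -21)
m(q, a) = 147 + a (m(q, a) = -21*(-7) + a = 147 + a)
(-44900 + m(63, 190))*(41738 + r(75, D(6))) = (-44900 + (147 + 190))*(41738 + (117 - 14*(-1 + 6))) = (-44900 + 337)*(41738 + (117 - 14*5)) = -44563*(41738 + (117 - 70)) = -44563*(41738 + 47) = -44563*41785 = -1862064955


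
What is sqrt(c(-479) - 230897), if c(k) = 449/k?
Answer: 4*I*sqrt(3311090853)/479 ≈ 480.52*I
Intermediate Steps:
sqrt(c(-479) - 230897) = sqrt(449/(-479) - 230897) = sqrt(449*(-1/479) - 230897) = sqrt(-449/479 - 230897) = sqrt(-110600112/479) = 4*I*sqrt(3311090853)/479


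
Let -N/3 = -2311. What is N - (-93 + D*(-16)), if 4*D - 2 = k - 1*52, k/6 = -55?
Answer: 5506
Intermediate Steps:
k = -330 (k = 6*(-55) = -330)
N = 6933 (N = -3*(-2311) = 6933)
D = -95 (D = 1/2 + (-330 - 1*52)/4 = 1/2 + (-330 - 52)/4 = 1/2 + (1/4)*(-382) = 1/2 - 191/2 = -95)
N - (-93 + D*(-16)) = 6933 - (-93 - 95*(-16)) = 6933 - (-93 + 1520) = 6933 - 1*1427 = 6933 - 1427 = 5506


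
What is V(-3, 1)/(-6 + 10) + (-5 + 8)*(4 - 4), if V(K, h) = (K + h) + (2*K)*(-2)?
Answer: 5/2 ≈ 2.5000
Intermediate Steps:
V(K, h) = h - 3*K (V(K, h) = (K + h) - 4*K = h - 3*K)
V(-3, 1)/(-6 + 10) + (-5 + 8)*(4 - 4) = (1 - 3*(-3))/(-6 + 10) + (-5 + 8)*(4 - 4) = (1 + 9)/4 + 3*0 = 10*(¼) + 0 = 5/2 + 0 = 5/2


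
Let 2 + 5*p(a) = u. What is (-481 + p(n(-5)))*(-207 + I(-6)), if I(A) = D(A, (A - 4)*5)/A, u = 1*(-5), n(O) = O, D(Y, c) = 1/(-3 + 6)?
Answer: 499418/5 ≈ 99884.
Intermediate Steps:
D(Y, c) = ⅓ (D(Y, c) = 1/3 = ⅓)
u = -5
p(a) = -7/5 (p(a) = -⅖ + (⅕)*(-5) = -⅖ - 1 = -7/5)
I(A) = 1/(3*A)
(-481 + p(n(-5)))*(-207 + I(-6)) = (-481 - 7/5)*(-207 + (⅓)/(-6)) = -2412*(-207 + (⅓)*(-⅙))/5 = -2412*(-207 - 1/18)/5 = -2412/5*(-3727/18) = 499418/5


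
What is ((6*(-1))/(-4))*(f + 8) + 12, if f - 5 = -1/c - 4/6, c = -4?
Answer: 247/8 ≈ 30.875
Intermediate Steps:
f = 55/12 (f = 5 + (-1/(-4) - 4/6) = 5 + (-1*(-¼) - 4*⅙) = 5 + (¼ - ⅔) = 5 - 5/12 = 55/12 ≈ 4.5833)
((6*(-1))/(-4))*(f + 8) + 12 = ((6*(-1))/(-4))*(55/12 + 8) + 12 = -6*(-¼)*(151/12) + 12 = (3/2)*(151/12) + 12 = 151/8 + 12 = 247/8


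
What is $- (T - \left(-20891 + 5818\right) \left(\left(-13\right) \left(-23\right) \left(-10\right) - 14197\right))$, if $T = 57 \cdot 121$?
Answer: $259052754$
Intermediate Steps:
$T = 6897$
$- (T - \left(-20891 + 5818\right) \left(\left(-13\right) \left(-23\right) \left(-10\right) - 14197\right)) = - (6897 - \left(-20891 + 5818\right) \left(\left(-13\right) \left(-23\right) \left(-10\right) - 14197\right)) = - (6897 - - 15073 \left(299 \left(-10\right) - 14197\right)) = - (6897 - - 15073 \left(-2990 - 14197\right)) = - (6897 - \left(-15073\right) \left(-17187\right)) = - (6897 - 259059651) = \left(-1\right) \left(-259052754\right) = 259052754$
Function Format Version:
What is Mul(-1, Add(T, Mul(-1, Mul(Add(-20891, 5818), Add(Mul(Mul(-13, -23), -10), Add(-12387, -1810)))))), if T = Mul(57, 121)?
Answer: 259052754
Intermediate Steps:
T = 6897
Mul(-1, Add(T, Mul(-1, Mul(Add(-20891, 5818), Add(Mul(Mul(-13, -23), -10), Add(-12387, -1810)))))) = Mul(-1, Add(6897, Mul(-1, Mul(Add(-20891, 5818), Add(Mul(Mul(-13, -23), -10), Add(-12387, -1810)))))) = Mul(-1, Add(6897, Mul(-1, Mul(-15073, Add(Mul(299, -10), -14197))))) = Mul(-1, Add(6897, Mul(-1, Mul(-15073, Add(-2990, -14197))))) = Mul(-1, Add(6897, Mul(-1, Mul(-15073, -17187)))) = Mul(-1, Add(6897, Mul(-1, 259059651))) = Mul(-1, Add(6897, -259059651)) = Mul(-1, -259052754) = 259052754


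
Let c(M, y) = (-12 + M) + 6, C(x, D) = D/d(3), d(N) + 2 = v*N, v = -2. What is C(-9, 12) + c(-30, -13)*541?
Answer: -38955/2 ≈ -19478.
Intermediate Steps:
d(N) = -2 - 2*N
C(x, D) = -D/8 (C(x, D) = D/(-2 - 2*3) = D/(-2 - 6) = D/(-8) = D*(-1/8) = -D/8)
c(M, y) = -6 + M
C(-9, 12) + c(-30, -13)*541 = -1/8*12 + (-6 - 30)*541 = -3/2 - 36*541 = -3/2 - 19476 = -38955/2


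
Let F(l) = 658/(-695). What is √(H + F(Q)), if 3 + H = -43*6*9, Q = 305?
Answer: I*√1123490435/695 ≈ 48.228*I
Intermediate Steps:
H = -2325 (H = -3 - 43*6*9 = -3 - 258*9 = -3 - 2322 = -2325)
F(l) = -658/695 (F(l) = 658*(-1/695) = -658/695)
√(H + F(Q)) = √(-2325 - 658/695) = √(-1616533/695) = I*√1123490435/695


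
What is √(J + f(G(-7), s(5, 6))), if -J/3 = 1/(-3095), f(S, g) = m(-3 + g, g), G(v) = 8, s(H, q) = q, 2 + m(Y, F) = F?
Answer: √38325385/3095 ≈ 2.0002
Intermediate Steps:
m(Y, F) = -2 + F
f(S, g) = -2 + g
J = 3/3095 (J = -3/(-3095) = -3*(-1/3095) = 3/3095 ≈ 0.00096931)
√(J + f(G(-7), s(5, 6))) = √(3/3095 + (-2 + 6)) = √(3/3095 + 4) = √(12383/3095) = √38325385/3095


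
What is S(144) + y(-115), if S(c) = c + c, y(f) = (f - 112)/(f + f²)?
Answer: 3775453/13110 ≈ 287.98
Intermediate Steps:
y(f) = (-112 + f)/(f + f²)
S(c) = 2*c
S(144) + y(-115) = 2*144 + (-112 - 115)/((-115)*(1 - 115)) = 288 - 1/115*(-227)/(-114) = 288 - 1/115*(-1/114)*(-227) = 288 - 227/13110 = 3775453/13110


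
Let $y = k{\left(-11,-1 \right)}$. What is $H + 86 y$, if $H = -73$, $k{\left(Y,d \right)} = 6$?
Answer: $443$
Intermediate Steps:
$y = 6$
$H + 86 y = -73 + 86 \cdot 6 = -73 + 516 = 443$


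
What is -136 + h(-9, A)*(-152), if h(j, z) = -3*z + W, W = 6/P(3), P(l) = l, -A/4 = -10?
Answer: 17800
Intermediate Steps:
A = 40 (A = -4*(-10) = 40)
W = 2 (W = 6/3 = 6*(⅓) = 2)
h(j, z) = 2 - 3*z (h(j, z) = -3*z + 2 = 2 - 3*z)
-136 + h(-9, A)*(-152) = -136 + (2 - 3*40)*(-152) = -136 + (2 - 120)*(-152) = -136 - 118*(-152) = -136 + 17936 = 17800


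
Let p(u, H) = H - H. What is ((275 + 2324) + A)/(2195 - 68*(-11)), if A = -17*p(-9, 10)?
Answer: 2599/2943 ≈ 0.88311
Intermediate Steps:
p(u, H) = 0
A = 0 (A = -17*0 = 0)
((275 + 2324) + A)/(2195 - 68*(-11)) = ((275 + 2324) + 0)/(2195 - 68*(-11)) = (2599 + 0)/(2195 + 748) = 2599/2943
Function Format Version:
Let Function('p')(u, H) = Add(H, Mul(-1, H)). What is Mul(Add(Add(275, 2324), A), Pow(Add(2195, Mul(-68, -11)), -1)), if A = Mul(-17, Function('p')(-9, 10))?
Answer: Rational(2599, 2943) ≈ 0.88311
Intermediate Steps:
Function('p')(u, H) = 0
A = 0 (A = Mul(-17, 0) = 0)
Mul(Add(Add(275, 2324), A), Pow(Add(2195, Mul(-68, -11)), -1)) = Mul(Add(Add(275, 2324), 0), Pow(Add(2195, Mul(-68, -11)), -1)) = Mul(Add(2599, 0), Pow(Add(2195, 748), -1)) = Mul(2599, Pow(2943, -1)) = Mul(2599, Rational(1, 2943)) = Rational(2599, 2943)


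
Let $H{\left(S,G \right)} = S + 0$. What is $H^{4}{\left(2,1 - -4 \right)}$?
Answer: $16$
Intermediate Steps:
$H{\left(S,G \right)} = S$
$H^{4}{\left(2,1 - -4 \right)} = 2^{4} = 16$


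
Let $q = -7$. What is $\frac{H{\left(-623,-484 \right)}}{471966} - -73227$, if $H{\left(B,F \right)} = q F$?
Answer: $\frac{1570938985}{21453} \approx 73227.0$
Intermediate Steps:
$H{\left(B,F \right)} = - 7 F$
$\frac{H{\left(-623,-484 \right)}}{471966} - -73227 = \frac{\left(-7\right) \left(-484\right)}{471966} - -73227 = 3388 \cdot \frac{1}{471966} + 73227 = \frac{154}{21453} + 73227 = \frac{1570938985}{21453}$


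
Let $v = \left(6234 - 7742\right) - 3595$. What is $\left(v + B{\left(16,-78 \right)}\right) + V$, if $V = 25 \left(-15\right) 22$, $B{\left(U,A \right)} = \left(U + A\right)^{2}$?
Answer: $-9509$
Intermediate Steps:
$B{\left(U,A \right)} = \left(A + U\right)^{2}$
$v = -5103$ ($v = -1508 - 3595 = -5103$)
$V = -8250$ ($V = \left(-375\right) 22 = -8250$)
$\left(v + B{\left(16,-78 \right)}\right) + V = \left(-5103 + \left(-78 + 16\right)^{2}\right) - 8250 = \left(-5103 + \left(-62\right)^{2}\right) - 8250 = \left(-5103 + 3844\right) - 8250 = -1259 - 8250 = -9509$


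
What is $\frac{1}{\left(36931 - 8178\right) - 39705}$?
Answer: $- \frac{1}{10952} \approx -9.1308 \cdot 10^{-5}$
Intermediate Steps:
$\frac{1}{\left(36931 - 8178\right) - 39705} = \frac{1}{28753 - 39705} = \frac{1}{-10952} = - \frac{1}{10952}$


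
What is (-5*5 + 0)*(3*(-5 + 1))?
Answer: 300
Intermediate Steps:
(-5*5 + 0)*(3*(-5 + 1)) = (-25 + 0)*(3*(-4)) = -25*(-12) = 300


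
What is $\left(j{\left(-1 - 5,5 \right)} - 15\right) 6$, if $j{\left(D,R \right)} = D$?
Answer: $-126$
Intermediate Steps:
$\left(j{\left(-1 - 5,5 \right)} - 15\right) 6 = \left(\left(-1 - 5\right) - 15\right) 6 = \left(-6 - 15\right) 6 = \left(-21\right) 6 = -126$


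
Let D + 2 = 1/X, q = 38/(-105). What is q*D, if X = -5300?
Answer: 201419/278250 ≈ 0.72388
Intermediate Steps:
q = -38/105 (q = 38*(-1/105) = -38/105 ≈ -0.36190)
D = -10601/5300 (D = -2 + 1/(-5300) = -2 - 1/5300 = -10601/5300 ≈ -2.0002)
q*D = -38/105*(-10601/5300) = 201419/278250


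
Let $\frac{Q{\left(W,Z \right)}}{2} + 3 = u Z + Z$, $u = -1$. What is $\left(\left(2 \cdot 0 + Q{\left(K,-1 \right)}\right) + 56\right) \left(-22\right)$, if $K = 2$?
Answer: $-1100$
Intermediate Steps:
$Q{\left(W,Z \right)} = -6$ ($Q{\left(W,Z \right)} = -6 + 2 \left(- Z + Z\right) = -6 + 2 \cdot 0 = -6 + 0 = -6$)
$\left(\left(2 \cdot 0 + Q{\left(K,-1 \right)}\right) + 56\right) \left(-22\right) = \left(\left(2 \cdot 0 - 6\right) + 56\right) \left(-22\right) = \left(\left(0 - 6\right) + 56\right) \left(-22\right) = \left(-6 + 56\right) \left(-22\right) = 50 \left(-22\right) = -1100$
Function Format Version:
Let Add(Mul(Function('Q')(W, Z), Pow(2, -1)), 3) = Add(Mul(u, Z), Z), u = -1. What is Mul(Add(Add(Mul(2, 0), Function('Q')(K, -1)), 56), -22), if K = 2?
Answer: -1100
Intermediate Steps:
Function('Q')(W, Z) = -6 (Function('Q')(W, Z) = Add(-6, Mul(2, Add(Mul(-1, Z), Z))) = Add(-6, Mul(2, 0)) = Add(-6, 0) = -6)
Mul(Add(Add(Mul(2, 0), Function('Q')(K, -1)), 56), -22) = Mul(Add(Add(Mul(2, 0), -6), 56), -22) = Mul(Add(Add(0, -6), 56), -22) = Mul(Add(-6, 56), -22) = Mul(50, -22) = -1100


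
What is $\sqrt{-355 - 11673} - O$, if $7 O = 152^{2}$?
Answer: $- \frac{23104}{7} + 2 i \sqrt{3007} \approx -3300.6 + 109.67 i$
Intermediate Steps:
$O = \frac{23104}{7}$ ($O = \frac{152^{2}}{7} = \frac{1}{7} \cdot 23104 = \frac{23104}{7} \approx 3300.6$)
$\sqrt{-355 - 11673} - O = \sqrt{-355 - 11673} - \frac{23104}{7} = \sqrt{-12028} - \frac{23104}{7} = 2 i \sqrt{3007} - \frac{23104}{7} = - \frac{23104}{7} + 2 i \sqrt{3007}$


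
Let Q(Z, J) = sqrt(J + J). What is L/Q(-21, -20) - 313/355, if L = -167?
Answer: -313/355 + 167*I*sqrt(10)/20 ≈ -0.88169 + 26.405*I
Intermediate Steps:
Q(Z, J) = sqrt(2)*sqrt(J) (Q(Z, J) = sqrt(2*J) = sqrt(2)*sqrt(J))
L/Q(-21, -20) - 313/355 = -167*(-I*sqrt(10)/20) - 313/355 = -(-167)*I*sqrt(10)/20 - 313/355 = 167*I*sqrt(10)/20 - 313/355 = -313/355 + 167*I*sqrt(10)/20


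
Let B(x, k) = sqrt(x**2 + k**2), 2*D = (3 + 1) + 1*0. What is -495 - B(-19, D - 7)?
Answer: -495 - sqrt(386) ≈ -514.65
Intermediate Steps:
D = 2 (D = ((3 + 1) + 1*0)/2 = (4 + 0)/2 = (1/2)*4 = 2)
B(x, k) = sqrt(k**2 + x**2)
-495 - B(-19, D - 7) = -495 - sqrt((2 - 7)**2 + (-19)**2) = -495 - sqrt((-5)**2 + 361) = -495 - sqrt(25 + 361) = -495 - sqrt(386)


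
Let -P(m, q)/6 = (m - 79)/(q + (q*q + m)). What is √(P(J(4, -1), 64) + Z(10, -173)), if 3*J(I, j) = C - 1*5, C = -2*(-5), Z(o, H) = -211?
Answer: I*√32872293355/12485 ≈ 14.522*I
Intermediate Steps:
C = 10
J(I, j) = 5/3 (J(I, j) = (10 - 1*5)/3 = (10 - 5)/3 = (⅓)*5 = 5/3)
P(m, q) = -6*(-79 + m)/(m + q + q²) (P(m, q) = -6*(m - 79)/(q + (q*q + m)) = -6*(-79 + m)/(q + (q² + m)) = -6*(-79 + m)/(q + (m + q²)) = -6*(-79 + m)/(m + q + q²))
√(P(J(4, -1), 64) + Z(10, -173)) = √(6*(79 - 1*5/3)/(5/3 + 64 + 64²) - 211) = √(6*(79 - 5/3)/(5/3 + 64 + 4096) - 211) = √(6*(232/3)/(12485/3) - 211) = √(6*(3/12485)*(232/3) - 211) = √(1392/12485 - 211) = √(-2632943/12485) = I*√32872293355/12485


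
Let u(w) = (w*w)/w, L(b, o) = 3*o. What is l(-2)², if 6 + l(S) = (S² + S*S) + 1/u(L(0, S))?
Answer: 121/36 ≈ 3.3611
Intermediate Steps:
u(w) = w (u(w) = w²/w = w)
l(S) = -6 + 2*S² + 1/(3*S) (l(S) = -6 + ((S² + S*S) + 1/(3*S)) = -6 + ((S² + S²) + 1/(3*S)) = -6 + (2*S² + 1/(3*S)) = -6 + 2*S² + 1/(3*S))
l(-2)² = (-6 + 2*(-2)² + (⅓)/(-2))² = (-6 + 2*4 + (⅓)*(-½))² = (-6 + 8 - ⅙)² = (11/6)² = 121/36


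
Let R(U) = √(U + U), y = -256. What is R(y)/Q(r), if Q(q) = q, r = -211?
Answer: -16*I*√2/211 ≈ -0.10724*I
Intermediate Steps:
R(U) = √2*√U (R(U) = √(2*U) = √2*√U)
R(y)/Q(r) = (√2*√(-256))/(-211) = (√2*(16*I))*(-1/211) = (16*I*√2)*(-1/211) = -16*I*√2/211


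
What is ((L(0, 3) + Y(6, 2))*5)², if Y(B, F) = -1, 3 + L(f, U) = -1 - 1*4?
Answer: 2025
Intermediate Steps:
L(f, U) = -8 (L(f, U) = -3 + (-1 - 1*4) = -3 + (-1 - 4) = -3 - 5 = -8)
((L(0, 3) + Y(6, 2))*5)² = ((-8 - 1)*5)² = (-9*5)² = (-45)² = 2025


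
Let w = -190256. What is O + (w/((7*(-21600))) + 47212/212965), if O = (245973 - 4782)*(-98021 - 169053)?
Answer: -25927625666843061857/402503850 ≈ -6.4416e+10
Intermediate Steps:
O = -64415845134 (O = 241191*(-267074) = -64415845134)
O + (w/((7*(-21600))) + 47212/212965) = -64415845134 + (-190256/(7*(-21600)) + 47212/212965) = -64415845134 + (-190256/(-151200) + 47212*(1/212965)) = -64415845134 + (-190256*(-1/151200) + 47212/212965) = -64415845134 + (11891/9450 + 47212/212965) = -64415845134 + 595704043/402503850 = -25927625666843061857/402503850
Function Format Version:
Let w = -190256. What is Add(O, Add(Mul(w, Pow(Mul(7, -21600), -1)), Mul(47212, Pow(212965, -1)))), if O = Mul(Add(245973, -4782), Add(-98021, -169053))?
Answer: Rational(-25927625666843061857, 402503850) ≈ -6.4416e+10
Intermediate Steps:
O = -64415845134 (O = Mul(241191, -267074) = -64415845134)
Add(O, Add(Mul(w, Pow(Mul(7, -21600), -1)), Mul(47212, Pow(212965, -1)))) = Add(-64415845134, Add(Mul(-190256, Pow(Mul(7, -21600), -1)), Mul(47212, Pow(212965, -1)))) = Add(-64415845134, Add(Mul(-190256, Pow(-151200, -1)), Mul(47212, Rational(1, 212965)))) = Add(-64415845134, Add(Mul(-190256, Rational(-1, 151200)), Rational(47212, 212965))) = Add(-64415845134, Add(Rational(11891, 9450), Rational(47212, 212965))) = Add(-64415845134, Rational(595704043, 402503850)) = Rational(-25927625666843061857, 402503850)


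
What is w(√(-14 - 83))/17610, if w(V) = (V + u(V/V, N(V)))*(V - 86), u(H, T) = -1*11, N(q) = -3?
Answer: 283/5870 - 97*I*√97/17610 ≈ 0.048211 - 0.05425*I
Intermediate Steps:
u(H, T) = -11
w(V) = (-86 + V)*(-11 + V) (w(V) = (V - 11)*(V - 86) = (-11 + V)*(-86 + V) = (-86 + V)*(-11 + V))
w(√(-14 - 83))/17610 = (946 + (√(-14 - 83))² - 97*√(-14 - 83))/17610 = (946 + (√(-97))² - 97*I*√97)*(1/17610) = (946 + (I*√97)² - 97*I*√97)*(1/17610) = (946 - 97 - 97*I*√97)*(1/17610) = (849 - 97*I*√97)*(1/17610) = 283/5870 - 97*I*√97/17610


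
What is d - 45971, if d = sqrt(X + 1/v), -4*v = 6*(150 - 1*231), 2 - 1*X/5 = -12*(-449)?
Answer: -45971 + 2*I*sqrt(4907991)/27 ≈ -45971.0 + 164.1*I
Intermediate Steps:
X = -26930 (X = 10 - (-60)*(-449) = 10 - 5*5388 = 10 - 26940 = -26930)
v = 243/2 (v = -3*(150 - 1*231)/2 = -3*(150 - 231)/2 = -3*(-81)/2 = -1/4*(-486) = 243/2 ≈ 121.50)
d = 2*I*sqrt(4907991)/27 (d = sqrt(-26930 + 1/(243/2)) = sqrt(-26930 + 2/243) = sqrt(-6543988/243) = 2*I*sqrt(4907991)/27 ≈ 164.1*I)
d - 45971 = 2*I*sqrt(4907991)/27 - 45971 = -45971 + 2*I*sqrt(4907991)/27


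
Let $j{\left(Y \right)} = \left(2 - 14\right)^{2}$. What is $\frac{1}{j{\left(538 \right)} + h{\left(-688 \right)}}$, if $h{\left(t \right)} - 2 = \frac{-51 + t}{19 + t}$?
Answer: $\frac{669}{98413} \approx 0.0067979$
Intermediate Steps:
$j{\left(Y \right)} = 144$ ($j{\left(Y \right)} = \left(-12\right)^{2} = 144$)
$h{\left(t \right)} = 2 + \frac{-51 + t}{19 + t}$
$\frac{1}{j{\left(538 \right)} + h{\left(-688 \right)}} = \frac{1}{144 + \frac{-13 + 3 \left(-688\right)}{19 - 688}} = \frac{1}{144 + \frac{-13 - 2064}{-669}} = \frac{1}{144 - - \frac{2077}{669}} = \frac{1}{144 + \frac{2077}{669}} = \frac{1}{\frac{98413}{669}} = \frac{669}{98413}$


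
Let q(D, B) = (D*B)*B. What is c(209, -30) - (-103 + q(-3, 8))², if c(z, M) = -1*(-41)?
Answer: -86984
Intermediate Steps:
q(D, B) = D*B² (q(D, B) = (B*D)*B = D*B²)
c(z, M) = 41
c(209, -30) - (-103 + q(-3, 8))² = 41 - (-103 - 3*8²)² = 41 - (-103 - 3*64)² = 41 - (-103 - 192)² = 41 - 1*(-295)² = 41 - 1*87025 = 41 - 87025 = -86984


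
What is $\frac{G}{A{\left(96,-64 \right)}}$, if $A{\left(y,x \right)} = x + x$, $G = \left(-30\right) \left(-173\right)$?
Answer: $- \frac{2595}{64} \approx -40.547$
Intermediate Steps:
$G = 5190$
$A{\left(y,x \right)} = 2 x$
$\frac{G}{A{\left(96,-64 \right)}} = \frac{5190}{2 \left(-64\right)} = \frac{5190}{-128} = 5190 \left(- \frac{1}{128}\right) = - \frac{2595}{64}$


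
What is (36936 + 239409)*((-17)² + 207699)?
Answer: 57476443860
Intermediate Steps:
(36936 + 239409)*((-17)² + 207699) = 276345*(289 + 207699) = 276345*207988 = 57476443860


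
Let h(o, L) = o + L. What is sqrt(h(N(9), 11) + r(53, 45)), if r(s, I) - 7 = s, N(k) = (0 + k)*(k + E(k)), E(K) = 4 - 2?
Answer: sqrt(170) ≈ 13.038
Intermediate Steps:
E(K) = 2
N(k) = k*(2 + k) (N(k) = (0 + k)*(k + 2) = k*(2 + k))
r(s, I) = 7 + s
h(o, L) = L + o
sqrt(h(N(9), 11) + r(53, 45)) = sqrt((11 + 9*(2 + 9)) + (7 + 53)) = sqrt((11 + 9*11) + 60) = sqrt((11 + 99) + 60) = sqrt(110 + 60) = sqrt(170)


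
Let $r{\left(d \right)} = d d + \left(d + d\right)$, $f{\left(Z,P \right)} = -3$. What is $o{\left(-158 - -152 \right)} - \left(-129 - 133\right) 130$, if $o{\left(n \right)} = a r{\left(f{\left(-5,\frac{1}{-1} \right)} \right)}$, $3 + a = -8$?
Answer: $34027$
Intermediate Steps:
$r{\left(d \right)} = d^{2} + 2 d$
$a = -11$ ($a = -3 - 8 = -11$)
$o{\left(n \right)} = -33$ ($o{\left(n \right)} = - 11 \left(- 3 \left(2 - 3\right)\right) = - 11 \left(\left(-3\right) \left(-1\right)\right) = \left(-11\right) 3 = -33$)
$o{\left(-158 - -152 \right)} - \left(-129 - 133\right) 130 = -33 - \left(-129 - 133\right) 130 = -33 - \left(-262\right) 130 = -33 - -34060 = -33 + 34060 = 34027$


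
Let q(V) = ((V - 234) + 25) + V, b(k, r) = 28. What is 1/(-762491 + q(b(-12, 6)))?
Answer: -1/762644 ≈ -1.3112e-6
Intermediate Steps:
q(V) = -209 + 2*V (q(V) = ((-234 + V) + 25) + V = (-209 + V) + V = -209 + 2*V)
1/(-762491 + q(b(-12, 6))) = 1/(-762491 + (-209 + 2*28)) = 1/(-762491 + (-209 + 56)) = 1/(-762491 - 153) = 1/(-762644) = -1/762644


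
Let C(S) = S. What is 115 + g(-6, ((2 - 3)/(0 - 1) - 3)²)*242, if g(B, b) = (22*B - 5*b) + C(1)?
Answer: -36427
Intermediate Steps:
g(B, b) = 1 - 5*b + 22*B (g(B, b) = (22*B - 5*b) + 1 = (-5*b + 22*B) + 1 = 1 - 5*b + 22*B)
115 + g(-6, ((2 - 3)/(0 - 1) - 3)²)*242 = 115 + (1 - 5*((2 - 3)/(0 - 1) - 3)² + 22*(-6))*242 = 115 + (1 - 5*(-1/(-1) - 3)² - 132)*242 = 115 + (1 - 5*(-1*(-1) - 3)² - 132)*242 = 115 + (1 - 5*(1 - 3)² - 132)*242 = 115 + (1 - 5*(-2)² - 132)*242 = 115 + (1 - 5*4 - 132)*242 = 115 + (1 - 20 - 132)*242 = 115 - 151*242 = 115 - 36542 = -36427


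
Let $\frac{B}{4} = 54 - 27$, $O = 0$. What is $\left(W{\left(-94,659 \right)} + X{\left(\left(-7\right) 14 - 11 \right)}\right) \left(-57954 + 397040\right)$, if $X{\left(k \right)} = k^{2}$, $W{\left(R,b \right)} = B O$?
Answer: $4028680766$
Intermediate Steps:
$B = 108$ ($B = 4 \left(54 - 27\right) = 4 \cdot 27 = 108$)
$W{\left(R,b \right)} = 0$ ($W{\left(R,b \right)} = 108 \cdot 0 = 0$)
$\left(W{\left(-94,659 \right)} + X{\left(\left(-7\right) 14 - 11 \right)}\right) \left(-57954 + 397040\right) = \left(0 + \left(\left(-7\right) 14 - 11\right)^{2}\right) \left(-57954 + 397040\right) = \left(0 + \left(-98 - 11\right)^{2}\right) 339086 = \left(0 + \left(-109\right)^{2}\right) 339086 = \left(0 + 11881\right) 339086 = 11881 \cdot 339086 = 4028680766$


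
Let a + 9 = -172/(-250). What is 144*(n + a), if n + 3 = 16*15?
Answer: 4116384/125 ≈ 32931.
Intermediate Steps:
a = -1039/125 (a = -9 - 172/(-250) = -9 - 172*(-1/250) = -9 + 86/125 = -1039/125 ≈ -8.3120)
n = 237 (n = -3 + 16*15 = -3 + 240 = 237)
144*(n + a) = 144*(237 - 1039/125) = 144*(28586/125) = 4116384/125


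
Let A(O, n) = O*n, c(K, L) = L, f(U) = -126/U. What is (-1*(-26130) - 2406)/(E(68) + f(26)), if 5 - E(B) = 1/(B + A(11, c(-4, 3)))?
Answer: 3461068/21 ≈ 1.6481e+5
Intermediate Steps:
E(B) = 5 - 1/(33 + B) (E(B) = 5 - 1/(B + 11*3) = 5 - 1/(B + 33) = 5 - 1/(33 + B))
(-1*(-26130) - 2406)/(E(68) + f(26)) = (-1*(-26130) - 2406)/((164 + 5*68)/(33 + 68) - 126/26) = (26130 - 2406)/((164 + 340)/101 - 126*1/26) = 23724/((1/101)*504 - 63/13) = 23724/(504/101 - 63/13) = 23724/(189/1313) = 23724*(1313/189) = 3461068/21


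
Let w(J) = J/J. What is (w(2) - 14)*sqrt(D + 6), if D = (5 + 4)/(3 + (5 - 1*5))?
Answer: -39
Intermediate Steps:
D = 3 (D = 9/(3 + (5 - 5)) = 9/(3 + 0) = 9/3 = 9*(1/3) = 3)
w(J) = 1
(w(2) - 14)*sqrt(D + 6) = (1 - 14)*sqrt(3 + 6) = -13*sqrt(9) = -13*3 = -39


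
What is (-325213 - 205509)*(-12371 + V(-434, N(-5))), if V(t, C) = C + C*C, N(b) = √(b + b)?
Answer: 6570869082 - 530722*I*√10 ≈ 6.5709e+9 - 1.6783e+6*I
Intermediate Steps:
N(b) = √2*√b (N(b) = √(2*b) = √2*√b)
V(t, C) = C + C²
(-325213 - 205509)*(-12371 + V(-434, N(-5))) = (-325213 - 205509)*(-12371 + (√2*√(-5))*(1 + √2*√(-5))) = -530722*(-12371 + (√2*(I*√5))*(1 + √2*(I*√5))) = -530722*(-12371 + (I*√10)*(1 + I*√10)) = -530722*(-12371 + I*√10*(1 + I*√10)) = 6565561862 - 530722*I*√10*(1 + I*√10)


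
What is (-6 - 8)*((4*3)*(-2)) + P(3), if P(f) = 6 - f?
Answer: 339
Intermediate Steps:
(-6 - 8)*((4*3)*(-2)) + P(3) = (-6 - 8)*((4*3)*(-2)) + (6 - 1*3) = -168*(-2) + (6 - 3) = -14*(-24) + 3 = 336 + 3 = 339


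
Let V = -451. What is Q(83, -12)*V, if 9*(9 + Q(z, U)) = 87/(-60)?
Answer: 743699/180 ≈ 4131.7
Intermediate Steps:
Q(z, U) = -1649/180 (Q(z, U) = -9 + (87/(-60))/9 = -9 + (87*(-1/60))/9 = -9 + (⅑)*(-29/20) = -9 - 29/180 = -1649/180)
Q(83, -12)*V = -1649/180*(-451) = 743699/180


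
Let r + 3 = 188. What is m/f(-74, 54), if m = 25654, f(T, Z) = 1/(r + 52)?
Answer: 6079998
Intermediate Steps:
r = 185 (r = -3 + 188 = 185)
f(T, Z) = 1/237 (f(T, Z) = 1/(185 + 52) = 1/237)
m/f(-74, 54) = 25654/(1/237) = 25654*237 = 6079998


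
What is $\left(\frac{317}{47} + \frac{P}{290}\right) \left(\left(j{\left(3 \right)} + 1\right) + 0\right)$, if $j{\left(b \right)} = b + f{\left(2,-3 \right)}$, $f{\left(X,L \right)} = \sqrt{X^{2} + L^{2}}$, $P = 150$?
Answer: $\frac{39592}{1363} + \frac{9898 \sqrt{13}}{1363} \approx 55.231$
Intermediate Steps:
$f{\left(X,L \right)} = \sqrt{L^{2} + X^{2}}$
$j{\left(b \right)} = b + \sqrt{13}$ ($j{\left(b \right)} = b + \sqrt{\left(-3\right)^{2} + 2^{2}} = b + \sqrt{9 + 4} = b + \sqrt{13}$)
$\left(\frac{317}{47} + \frac{P}{290}\right) \left(\left(j{\left(3 \right)} + 1\right) + 0\right) = \left(\frac{317}{47} + \frac{150}{290}\right) \left(\left(\left(3 + \sqrt{13}\right) + 1\right) + 0\right) = \left(317 \cdot \frac{1}{47} + 150 \cdot \frac{1}{290}\right) \left(\left(4 + \sqrt{13}\right) + 0\right) = \left(\frac{317}{47} + \frac{15}{29}\right) \left(4 + \sqrt{13}\right) = \frac{9898 \left(4 + \sqrt{13}\right)}{1363} = \frac{39592}{1363} + \frac{9898 \sqrt{13}}{1363}$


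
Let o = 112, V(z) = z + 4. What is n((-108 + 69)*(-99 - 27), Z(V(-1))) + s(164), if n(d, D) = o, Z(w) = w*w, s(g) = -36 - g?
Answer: -88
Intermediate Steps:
V(z) = 4 + z
Z(w) = w²
n(d, D) = 112
n((-108 + 69)*(-99 - 27), Z(V(-1))) + s(164) = 112 + (-36 - 1*164) = 112 + (-36 - 164) = 112 - 200 = -88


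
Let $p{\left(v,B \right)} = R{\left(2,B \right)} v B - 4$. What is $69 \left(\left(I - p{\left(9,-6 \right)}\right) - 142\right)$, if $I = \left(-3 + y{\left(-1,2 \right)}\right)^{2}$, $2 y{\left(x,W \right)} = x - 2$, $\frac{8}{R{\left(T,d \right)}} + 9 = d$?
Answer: $- \frac{202239}{20} \approx -10112.0$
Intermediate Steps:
$R{\left(T,d \right)} = \frac{8}{-9 + d}$
$y{\left(x,W \right)} = -1 + \frac{x}{2}$ ($y{\left(x,W \right)} = \frac{x - 2}{2} = \frac{-2 + x}{2} = -1 + \frac{x}{2}$)
$p{\left(v,B \right)} = -4 + \frac{8 B v}{-9 + B}$ ($p{\left(v,B \right)} = \frac{8}{-9 + B} v B - 4 = \frac{8 v}{-9 + B} B - 4 = \frac{8 B v}{-9 + B} - 4 = -4 + \frac{8 B v}{-9 + B}$)
$I = \frac{81}{4}$ ($I = \left(-3 + \left(-1 + \frac{1}{2} \left(-1\right)\right)\right)^{2} = \left(-3 - \frac{3}{2}\right)^{2} = \left(- \frac{9}{2}\right)^{2} = \frac{81}{4} \approx 20.25$)
$69 \left(\left(I - p{\left(9,-6 \right)}\right) - 142\right) = 69 \left(\left(\frac{81}{4} - \frac{4 \left(9 - -6 + 2 \left(-6\right) 9\right)}{-9 - 6}\right) - 142\right) = 69 \left(\left(\frac{81}{4} - \frac{4 \left(9 + 6 - 108\right)}{-15}\right) - 142\right) = 69 \left(\left(\frac{81}{4} - 4 \left(- \frac{1}{15}\right) \left(-93\right)\right) - 142\right) = 69 \left(\left(\frac{81}{4} - \frac{124}{5}\right) - 142\right) = 69 \left(- \frac{91}{20} - 142\right) = 69 \left(- \frac{2931}{20}\right) = - \frac{202239}{20}$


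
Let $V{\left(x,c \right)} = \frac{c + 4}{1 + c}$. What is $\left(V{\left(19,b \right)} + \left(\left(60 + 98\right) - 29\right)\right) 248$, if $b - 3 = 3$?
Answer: $\frac{226424}{7} \approx 32346.0$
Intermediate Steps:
$b = 6$ ($b = 3 + 3 = 6$)
$V{\left(x,c \right)} = \frac{4 + c}{1 + c}$
$\left(V{\left(19,b \right)} + \left(\left(60 + 98\right) - 29\right)\right) 248 = \left(\frac{4 + 6}{1 + 6} + \left(\left(60 + 98\right) - 29\right)\right) 248 = \left(\frac{1}{7} \cdot 10 + \left(158 - 29\right)\right) 248 = \left(\frac{1}{7} \cdot 10 + 129\right) 248 = \left(\frac{10}{7} + 129\right) 248 = \frac{913}{7} \cdot 248 = \frac{226424}{7}$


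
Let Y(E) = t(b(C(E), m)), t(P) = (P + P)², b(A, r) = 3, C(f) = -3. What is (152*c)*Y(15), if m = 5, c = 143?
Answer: 782496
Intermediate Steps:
t(P) = 4*P² (t(P) = (2*P)² = 4*P²)
Y(E) = 36 (Y(E) = 4*3² = 4*9 = 36)
(152*c)*Y(15) = (152*143)*36 = 21736*36 = 782496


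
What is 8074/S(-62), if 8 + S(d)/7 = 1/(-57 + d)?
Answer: -137258/953 ≈ -144.03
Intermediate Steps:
S(d) = -56 + 7/(-57 + d)
8074/S(-62) = 8074/((7*(457 - 8*(-62))/(-57 - 62))) = 8074/((7*(457 + 496)/(-119))) = 8074/((7*(-1/119)*953)) = 8074/(-953/17) = 8074*(-17/953) = -137258/953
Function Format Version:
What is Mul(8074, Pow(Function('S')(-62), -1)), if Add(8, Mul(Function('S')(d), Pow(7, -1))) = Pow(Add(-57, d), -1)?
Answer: Rational(-137258, 953) ≈ -144.03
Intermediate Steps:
Function('S')(d) = Add(-56, Mul(7, Pow(Add(-57, d), -1)))
Mul(8074, Pow(Function('S')(-62), -1)) = Mul(8074, Pow(Mul(7, Pow(Add(-57, -62), -1), Add(457, Mul(-8, -62))), -1)) = Mul(8074, Pow(Mul(7, Pow(-119, -1), Add(457, 496)), -1)) = Mul(8074, Pow(Mul(7, Rational(-1, 119), 953), -1)) = Mul(8074, Pow(Rational(-953, 17), -1)) = Mul(8074, Rational(-17, 953)) = Rational(-137258, 953)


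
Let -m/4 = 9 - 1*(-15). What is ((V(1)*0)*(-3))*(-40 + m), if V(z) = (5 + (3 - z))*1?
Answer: 0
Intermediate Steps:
V(z) = 8 - z (V(z) = (8 - z)*1 = 8 - z)
m = -96 (m = -4*(9 - 1*(-15)) = -4*(9 + 15) = -4*24 = -96)
((V(1)*0)*(-3))*(-40 + m) = (((8 - 1*1)*0)*(-3))*(-40 - 96) = (((8 - 1)*0)*(-3))*(-136) = ((7*0)*(-3))*(-136) = (0*(-3))*(-136) = 0*(-136) = 0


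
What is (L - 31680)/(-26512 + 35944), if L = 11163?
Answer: -6839/3144 ≈ -2.1753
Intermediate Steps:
(L - 31680)/(-26512 + 35944) = (11163 - 31680)/(-26512 + 35944) = -20517/9432 = -20517*1/9432 = -6839/3144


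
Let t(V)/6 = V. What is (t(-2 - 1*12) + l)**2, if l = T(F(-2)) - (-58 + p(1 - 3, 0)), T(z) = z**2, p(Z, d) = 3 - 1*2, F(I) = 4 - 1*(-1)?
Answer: 4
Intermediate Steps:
F(I) = 5 (F(I) = 4 + 1 = 5)
t(V) = 6*V
p(Z, d) = 1 (p(Z, d) = 3 - 2 = 1)
l = 82 (l = 5**2 - (-58 + 1) = 25 - 1*(-57) = 25 + 57 = 82)
(t(-2 - 1*12) + l)**2 = (6*(-2 - 1*12) + 82)**2 = (6*(-2 - 12) + 82)**2 = (6*(-14) + 82)**2 = (-84 + 82)**2 = (-2)**2 = 4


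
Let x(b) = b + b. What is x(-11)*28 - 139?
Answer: -755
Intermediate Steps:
x(b) = 2*b
x(-11)*28 - 139 = (2*(-11))*28 - 139 = -22*28 - 139 = -616 - 139 = -755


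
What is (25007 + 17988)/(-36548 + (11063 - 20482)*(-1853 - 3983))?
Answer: 42995/54932736 ≈ 0.00078268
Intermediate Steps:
(25007 + 17988)/(-36548 + (11063 - 20482)*(-1853 - 3983)) = 42995/(-36548 - 9419*(-5836)) = 42995/(-36548 + 54969284) = 42995/54932736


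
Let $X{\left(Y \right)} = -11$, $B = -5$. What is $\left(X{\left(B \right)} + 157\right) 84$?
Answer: $12264$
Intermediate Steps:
$\left(X{\left(B \right)} + 157\right) 84 = \left(-11 + 157\right) 84 = 146 \cdot 84 = 12264$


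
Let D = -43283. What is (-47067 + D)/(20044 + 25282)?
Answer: -45175/22663 ≈ -1.9933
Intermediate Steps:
(-47067 + D)/(20044 + 25282) = (-47067 - 43283)/(20044 + 25282) = -90350/45326 = -90350*1/45326 = -45175/22663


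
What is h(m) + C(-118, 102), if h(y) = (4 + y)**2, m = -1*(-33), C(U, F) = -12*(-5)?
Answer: 1429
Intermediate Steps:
C(U, F) = 60
m = 33
h(m) + C(-118, 102) = (4 + 33)**2 + 60 = 37**2 + 60 = 1369 + 60 = 1429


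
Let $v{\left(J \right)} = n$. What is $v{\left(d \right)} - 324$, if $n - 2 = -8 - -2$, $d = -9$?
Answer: $-328$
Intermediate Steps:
$n = -4$ ($n = 2 - 6 = -4$)
$v{\left(J \right)} = -4$
$v{\left(d \right)} - 324 = -4 - 324 = -328$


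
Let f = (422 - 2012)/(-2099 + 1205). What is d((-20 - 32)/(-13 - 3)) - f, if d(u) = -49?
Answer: -7566/149 ≈ -50.779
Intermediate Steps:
f = 265/149 (f = -1590/(-894) = -1590*(-1/894) = 265/149 ≈ 1.7785)
d((-20 - 32)/(-13 - 3)) - f = -49 - 1*265/149 = -49 - 265/149 = -7566/149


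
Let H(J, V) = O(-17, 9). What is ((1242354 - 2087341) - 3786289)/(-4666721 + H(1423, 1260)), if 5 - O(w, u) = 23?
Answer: 4631276/4666739 ≈ 0.99240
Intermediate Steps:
O(w, u) = -18 (O(w, u) = 5 - 1*23 = 5 - 23 = -18)
H(J, V) = -18
((1242354 - 2087341) - 3786289)/(-4666721 + H(1423, 1260)) = ((1242354 - 2087341) - 3786289)/(-4666721 - 18) = (-844987 - 3786289)/(-4666739) = -4631276*(-1/4666739) = 4631276/4666739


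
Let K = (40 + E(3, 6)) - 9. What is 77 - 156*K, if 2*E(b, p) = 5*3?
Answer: -5929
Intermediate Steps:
E(b, p) = 15/2 (E(b, p) = (5*3)/2 = (1/2)*15 = 15/2)
K = 77/2 (K = (40 + 15/2) - 9 = 95/2 - 9 = 77/2 ≈ 38.500)
77 - 156*K = 77 - 156*77/2 = 77 - 6006 = -5929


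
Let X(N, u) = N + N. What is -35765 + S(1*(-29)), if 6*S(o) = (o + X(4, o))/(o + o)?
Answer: -4148733/116 ≈ -35765.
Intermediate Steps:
X(N, u) = 2*N
S(o) = (8 + o)/(12*o) (S(o) = ((o + 2*4)/(o + o))/6 = ((o + 8)/((2*o)))/6 = ((8 + o)*(1/(2*o)))/6 = ((8 + o)/(2*o))/6 = (8 + o)/(12*o))
-35765 + S(1*(-29)) = -35765 + (8 + 1*(-29))/(12*((1*(-29)))) = -35765 + (1/12)*(8 - 29)/(-29) = -35765 + (1/12)*(-1/29)*(-21) = -35765 + 7/116 = -4148733/116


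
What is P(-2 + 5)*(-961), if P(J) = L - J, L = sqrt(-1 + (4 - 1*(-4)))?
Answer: 2883 - 961*sqrt(7) ≈ 340.43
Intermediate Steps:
L = sqrt(7) (L = sqrt(-1 + (4 + 4)) = sqrt(-1 + 8) = sqrt(7) ≈ 2.6458)
P(J) = sqrt(7) - J
P(-2 + 5)*(-961) = (sqrt(7) - (-2 + 5))*(-961) = (sqrt(7) - 1*3)*(-961) = (sqrt(7) - 3)*(-961) = (-3 + sqrt(7))*(-961) = 2883 - 961*sqrt(7)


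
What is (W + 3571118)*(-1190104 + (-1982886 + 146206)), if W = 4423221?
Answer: -24197137375776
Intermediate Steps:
(W + 3571118)*(-1190104 + (-1982886 + 146206)) = (4423221 + 3571118)*(-1190104 + (-1982886 + 146206)) = 7994339*(-1190104 - 1836680) = 7994339*(-3026784) = -24197137375776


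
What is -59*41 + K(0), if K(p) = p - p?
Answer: -2419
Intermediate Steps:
K(p) = 0
-59*41 + K(0) = -59*41 + 0 = -2419 + 0 = -2419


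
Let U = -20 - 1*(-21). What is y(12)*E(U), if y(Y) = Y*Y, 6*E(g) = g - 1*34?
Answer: -792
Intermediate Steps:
U = 1 (U = -20 + 21 = 1)
E(g) = -17/3 + g/6 (E(g) = (g - 1*34)/6 = (g - 34)/6 = (-34 + g)/6 = -17/3 + g/6)
y(Y) = Y**2
y(12)*E(U) = 12**2*(-17/3 + (1/6)*1) = 144*(-17/3 + 1/6) = 144*(-11/2) = -792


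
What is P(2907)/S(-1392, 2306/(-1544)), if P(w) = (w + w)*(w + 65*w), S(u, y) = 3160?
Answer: 278871417/790 ≈ 3.5300e+5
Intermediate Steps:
P(w) = 132*w² (P(w) = (2*w)*(66*w) = 132*w²)
P(2907)/S(-1392, 2306/(-1544)) = (132*2907²)/3160 = (132*8450649)*(1/3160) = 1115485668*(1/3160) = 278871417/790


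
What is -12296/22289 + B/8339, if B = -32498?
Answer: -26673686/5995741 ≈ -4.4488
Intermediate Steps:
-12296/22289 + B/8339 = -12296/22289 - 32498/8339 = -26673686/5995741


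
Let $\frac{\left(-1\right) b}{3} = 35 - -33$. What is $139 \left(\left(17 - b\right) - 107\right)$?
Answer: $15846$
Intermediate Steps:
$b = -204$ ($b = - 3 \left(35 - -33\right) = - 3 \left(35 + 33\right) = \left(-3\right) 68 = -204$)
$139 \left(\left(17 - b\right) - 107\right) = 139 \left(\left(17 - -204\right) - 107\right) = 139 \left(\left(17 + 204\right) - 107\right) = 139 \left(221 - 107\right) = 139 \cdot 114 = 15846$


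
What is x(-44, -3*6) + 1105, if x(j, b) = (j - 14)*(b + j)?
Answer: 4701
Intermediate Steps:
x(j, b) = (-14 + j)*(b + j)
x(-44, -3*6) + 1105 = ((-44)² - (-42)*6 - 14*(-44) - 3*6*(-44)) + 1105 = (1936 - 14*(-18) + 616 - 18*(-44)) + 1105 = (1936 + 252 + 616 + 792) + 1105 = 3596 + 1105 = 4701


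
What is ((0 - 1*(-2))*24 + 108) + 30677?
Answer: 30833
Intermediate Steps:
((0 - 1*(-2))*24 + 108) + 30677 = ((0 + 2)*24 + 108) + 30677 = (2*24 + 108) + 30677 = (48 + 108) + 30677 = 156 + 30677 = 30833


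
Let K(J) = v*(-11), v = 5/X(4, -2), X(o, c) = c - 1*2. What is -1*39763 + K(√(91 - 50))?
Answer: -158997/4 ≈ -39749.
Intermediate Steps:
X(o, c) = -2 + c (X(o, c) = c - 2 = -2 + c)
v = -5/4 (v = 5/(-2 - 2) = 5/(-4) = 5*(-¼) = -5/4 ≈ -1.2500)
K(J) = 55/4 (K(J) = -5/4*(-11) = 55/4)
-1*39763 + K(√(91 - 50)) = -1*39763 + 55/4 = -39763 + 55/4 = -158997/4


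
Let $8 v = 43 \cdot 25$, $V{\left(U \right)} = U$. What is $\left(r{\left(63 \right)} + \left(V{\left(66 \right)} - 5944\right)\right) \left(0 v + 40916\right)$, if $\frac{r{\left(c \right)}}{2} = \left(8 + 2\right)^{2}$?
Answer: $-232321048$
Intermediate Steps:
$r{\left(c \right)} = 200$ ($r{\left(c \right)} = 2 \left(8 + 2\right)^{2} = 2 \cdot 10^{2} = 2 \cdot 100 = 200$)
$v = \frac{1075}{8}$ ($v = \frac{43 \cdot 25}{8} = \frac{1}{8} \cdot 1075 = \frac{1075}{8} \approx 134.38$)
$\left(r{\left(63 \right)} + \left(V{\left(66 \right)} - 5944\right)\right) \left(0 v + 40916\right) = \left(200 + \left(66 - 5944\right)\right) \left(0 \cdot \frac{1075}{8} + 40916\right) = \left(200 + \left(66 - 5944\right)\right) \left(0 + 40916\right) = \left(200 - 5878\right) 40916 = \left(-5678\right) 40916 = -232321048$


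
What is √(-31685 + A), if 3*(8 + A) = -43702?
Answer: I*√416343/3 ≈ 215.08*I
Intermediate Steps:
A = -43726/3 (A = -8 + (⅓)*(-43702) = -8 - 43702/3 = -43726/3 ≈ -14575.)
√(-31685 + A) = √(-31685 - 43726/3) = √(-138781/3) = I*√416343/3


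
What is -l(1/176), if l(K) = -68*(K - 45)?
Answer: -134623/44 ≈ -3059.6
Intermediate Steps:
l(K) = 3060 - 68*K (l(K) = -68*(-45 + K) = 3060 - 68*K)
-l(1/176) = -(3060 - 68/176) = -(3060 - 68*1/176) = -(3060 - 17/44) = -1*134623/44 = -134623/44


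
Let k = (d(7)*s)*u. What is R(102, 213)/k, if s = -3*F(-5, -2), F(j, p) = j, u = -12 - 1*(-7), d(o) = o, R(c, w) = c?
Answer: -34/175 ≈ -0.19429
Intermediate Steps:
u = -5 (u = -12 + 7 = -5)
s = 15 (s = -3*(-5) = 15)
k = -525 (k = (7*15)*(-5) = 105*(-5) = -525)
R(102, 213)/k = 102/(-525) = 102*(-1/525) = -34/175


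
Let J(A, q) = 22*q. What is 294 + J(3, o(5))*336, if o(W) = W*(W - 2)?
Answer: 111174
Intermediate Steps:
o(W) = W*(-2 + W)
294 + J(3, o(5))*336 = 294 + (22*(5*(-2 + 5)))*336 = 294 + (22*(5*3))*336 = 294 + (22*15)*336 = 294 + 330*336 = 294 + 110880 = 111174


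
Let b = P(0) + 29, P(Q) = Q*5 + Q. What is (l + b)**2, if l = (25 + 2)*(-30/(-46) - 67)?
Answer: 1643086225/529 ≈ 3.1060e+6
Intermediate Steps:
P(Q) = 6*Q (P(Q) = 5*Q + Q = 6*Q)
b = 29 (b = 6*0 + 29 = 0 + 29 = 29)
l = -41202/23 (l = 27*(-30*(-1/46) - 67) = 27*(15/23 - 67) = 27*(-1526/23) = -41202/23 ≈ -1791.4)
(l + b)**2 = (-41202/23 + 29)**2 = (-40535/23)**2 = 1643086225/529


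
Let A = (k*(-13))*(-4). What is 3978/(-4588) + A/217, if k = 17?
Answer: 51493/16058 ≈ 3.2067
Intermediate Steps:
A = 884 (A = (17*(-13))*(-4) = -221*(-4) = 884)
3978/(-4588) + A/217 = 3978/(-4588) + 884/217 = 3978*(-1/4588) + 884*(1/217) = -1989/2294 + 884/217 = 51493/16058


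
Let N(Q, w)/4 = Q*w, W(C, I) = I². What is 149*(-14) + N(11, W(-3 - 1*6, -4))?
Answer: -1382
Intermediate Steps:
N(Q, w) = 4*Q*w (N(Q, w) = 4*(Q*w) = 4*Q*w)
149*(-14) + N(11, W(-3 - 1*6, -4)) = 149*(-14) + 4*11*(-4)² = -2086 + 4*11*16 = -2086 + 704 = -1382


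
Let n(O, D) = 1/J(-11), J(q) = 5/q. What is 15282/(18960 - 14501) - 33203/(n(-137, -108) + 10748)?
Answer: 6217361/18429047 ≈ 0.33737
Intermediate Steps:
n(O, D) = -11/5 (n(O, D) = 1/(5/(-11)) = 1/(5*(-1/11)) = 1/(-5/11) = -11/5)
15282/(18960 - 14501) - 33203/(n(-137, -108) + 10748) = 15282/(18960 - 14501) - 33203/(-11/5 + 10748) = 15282/4459 - 33203/53729/5 = 15282*(1/4459) - 33203*5/53729 = 15282/4459 - 166015/53729 = 6217361/18429047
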